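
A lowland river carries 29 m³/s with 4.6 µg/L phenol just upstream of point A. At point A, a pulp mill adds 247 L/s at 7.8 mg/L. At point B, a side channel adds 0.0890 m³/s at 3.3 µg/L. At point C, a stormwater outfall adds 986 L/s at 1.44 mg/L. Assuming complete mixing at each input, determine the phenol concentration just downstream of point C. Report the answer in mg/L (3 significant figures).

0.115 mg/L

4.6 µg/L = 0.0046 mg/L.
247 L/s = 0.247 m³/s.
After input A: C = (29·0.0046 + 0.247·7.8) / 29.25 = 0.07043 mg/L.
3.3 µg/L = 0.0033 mg/L.
After input B: C = (29.25·0.07043 + 0.089·0.0033) / 29.34 = 0.07023 mg/L.
986 L/s = 0.986 m³/s.
After input C: C = (29.34·0.07023 + 0.986·1.44) / 30.32 = 0.1148 mg/L.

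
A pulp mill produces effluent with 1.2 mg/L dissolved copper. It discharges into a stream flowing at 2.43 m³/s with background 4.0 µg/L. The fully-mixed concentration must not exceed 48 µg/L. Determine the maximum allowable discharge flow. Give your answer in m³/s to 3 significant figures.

0.0928 m³/s

4.0 µg/L = 0.004 mg/L.
48 µg/L = 0.048 mg/L.
Mass balance at complete mixing: C_std·(Q_w + Q_r) = Q_w·C_e + Q_r·C_b.
Rearranging, Q_w = Q_r·(C_std − C_b)/(C_e − C_std) = 2.43·(0.048 − 0.004) / (1.2 − 0.048) = 0.09281 m³/s.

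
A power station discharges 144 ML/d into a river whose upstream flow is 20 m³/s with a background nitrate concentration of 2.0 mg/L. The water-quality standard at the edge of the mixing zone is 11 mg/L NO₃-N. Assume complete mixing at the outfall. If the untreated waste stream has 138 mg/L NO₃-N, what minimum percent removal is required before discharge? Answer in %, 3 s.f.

144 ML/d = 1.667 m³/s.
Mass balance: 11·21.67 = 1.667·Cₑ + 20·2.
Cₑ = (238.3 − 40) / 1.667 = 119 mg/L.
Required removal = 1 − 119/138 = 13.77 %.

13.8 %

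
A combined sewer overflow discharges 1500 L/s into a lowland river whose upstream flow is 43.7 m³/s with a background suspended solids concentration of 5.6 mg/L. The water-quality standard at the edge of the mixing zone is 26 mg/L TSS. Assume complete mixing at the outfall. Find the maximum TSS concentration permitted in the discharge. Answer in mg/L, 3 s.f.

620 mg/L

1500 L/s = 1.5 m³/s.
Mass balance: 26·45.2 = 1.5·Cₑ + 43.7·5.6.
Cₑ = (1175 − 244.7) / 1.5 = 620.3 mg/L.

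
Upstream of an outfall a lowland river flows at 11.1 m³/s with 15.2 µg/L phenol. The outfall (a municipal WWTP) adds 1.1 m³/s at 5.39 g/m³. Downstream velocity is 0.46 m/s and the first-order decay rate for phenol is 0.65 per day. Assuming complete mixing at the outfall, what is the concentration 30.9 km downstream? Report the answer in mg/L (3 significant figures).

0.302 mg/L

15.2 µg/L = 0.0152 mg/L.
After complete mixing, C₀ = (1.1·5.39 + 11.1·0.0152) / 12.2 = 0.4998 mg/L.
Travel time t = 3.09e+04 m / 0.46 m/s = 6.717e+04 s = 0.7775 d.
C = 0.4998·exp(−0.65·0.7775) = 0.4998·0.6033 = 0.3015 mg/L.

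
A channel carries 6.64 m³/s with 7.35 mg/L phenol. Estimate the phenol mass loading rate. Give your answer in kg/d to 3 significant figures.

Mass flux = Q·C = 6.64 m³/s × 7.35 g/m³ = 48.8 g/s.
= 48.8 g/s × 86.4 = 4217 kg/d.

4220 kg/d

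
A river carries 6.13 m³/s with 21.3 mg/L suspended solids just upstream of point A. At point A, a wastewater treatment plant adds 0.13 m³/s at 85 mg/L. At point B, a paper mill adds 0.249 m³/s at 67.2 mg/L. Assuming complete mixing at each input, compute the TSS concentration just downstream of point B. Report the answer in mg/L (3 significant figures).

After input A: C = (6.13·21.3 + 0.13·85) / 6.26 = 22.62 mg/L.
After input B: C = (6.26·22.62 + 0.249·67.2) / 6.509 = 24.33 mg/L.

24.3 mg/L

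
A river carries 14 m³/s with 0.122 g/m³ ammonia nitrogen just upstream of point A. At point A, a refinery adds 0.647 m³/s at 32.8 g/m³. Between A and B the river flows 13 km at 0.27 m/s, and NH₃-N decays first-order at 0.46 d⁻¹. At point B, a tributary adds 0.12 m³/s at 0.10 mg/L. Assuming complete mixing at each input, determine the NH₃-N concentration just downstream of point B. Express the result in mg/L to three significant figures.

1.20 mg/L

After input A: C = (14·0.122 + 0.647·32.8) / 14.65 = 1.565 mg/L.
Over the 13 km reach to input B (t = 4.815e+04 s = 0.5573 d), decay gives C = 1.565·exp(−0.46·0.5573) = 1.211 mg/L.
After input B: C = (14.65·1.211 + 0.12·0.1) / 14.77 = 1.202 mg/L.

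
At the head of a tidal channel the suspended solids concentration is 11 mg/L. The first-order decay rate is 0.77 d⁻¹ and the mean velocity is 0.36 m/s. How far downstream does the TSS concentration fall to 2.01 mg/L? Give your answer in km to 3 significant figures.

68.7 km

From C = C₀·e^(−kt), t = ln(C₀/C)/k = ln(11/2.01)/0.77 = 1.7/0.77 = 2.207 d.
Distance = v·t = 0.36 m/s × 1.907e+05 s = 6.866e+04 m = 68.66 km.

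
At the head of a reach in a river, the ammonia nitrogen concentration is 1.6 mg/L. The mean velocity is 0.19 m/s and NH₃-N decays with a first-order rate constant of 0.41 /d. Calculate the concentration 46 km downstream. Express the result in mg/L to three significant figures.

Travel time t = 46 km / 0.19 m/s = 4.6e+04/0.19 = 2.421e+05 s = 2.802 d.
First-order decay: C = 1.6·exp(−0.41·2.802) = 1.6·0.317 = 0.5072 mg/L.

0.507 mg/L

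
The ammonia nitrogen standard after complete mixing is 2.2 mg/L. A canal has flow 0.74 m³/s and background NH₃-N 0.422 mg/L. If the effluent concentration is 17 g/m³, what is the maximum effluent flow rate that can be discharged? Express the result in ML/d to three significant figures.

Mass balance at complete mixing: C_std·(Q_w + Q_r) = Q_w·C_e + Q_r·C_b.
Rearranging, Q_w = Q_r·(C_std − C_b)/(C_e − C_std) = 0.74·(2.2 − 0.422) / (17 − 2.2) = 0.0889 m³/s.
= 7.681 ML/d.

7.68 ML/d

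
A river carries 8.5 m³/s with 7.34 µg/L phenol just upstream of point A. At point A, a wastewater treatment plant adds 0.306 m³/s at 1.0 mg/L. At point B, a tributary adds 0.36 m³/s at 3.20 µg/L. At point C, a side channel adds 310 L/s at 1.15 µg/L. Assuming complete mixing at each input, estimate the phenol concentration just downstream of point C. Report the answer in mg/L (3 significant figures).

0.0390 mg/L

7.34 µg/L = 0.00734 mg/L.
After input A: C = (8.5·0.00734 + 0.306·1) / 8.806 = 0.04183 mg/L.
3.20 µg/L = 0.0032 mg/L.
After input B: C = (8.806·0.04183 + 0.36·0.0032) / 9.166 = 0.04032 mg/L.
310 L/s = 0.31 m³/s.
1.15 µg/L = 0.00115 mg/L.
After input C: C = (9.166·0.04032 + 0.31·0.00115) / 9.476 = 0.03904 mg/L.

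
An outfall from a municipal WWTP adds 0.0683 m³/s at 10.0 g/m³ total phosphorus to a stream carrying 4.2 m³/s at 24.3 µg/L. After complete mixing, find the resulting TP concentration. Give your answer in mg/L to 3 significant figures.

0.184 mg/L

24.3 µg/L = 0.0243 mg/L.
By mass balance at complete mixing, C = (0.0683·10 + 4.2·0.0243) / (0.0683 + 4.2) = 0.7851/4.268 = 0.1839 mg/L.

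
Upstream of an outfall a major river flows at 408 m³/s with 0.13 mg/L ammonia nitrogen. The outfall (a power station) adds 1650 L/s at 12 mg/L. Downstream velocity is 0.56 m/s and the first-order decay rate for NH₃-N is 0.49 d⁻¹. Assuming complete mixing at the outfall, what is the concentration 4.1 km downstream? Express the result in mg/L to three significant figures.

1650 L/s = 1.65 m³/s.
After complete mixing, C₀ = (1.65·12 + 408·0.13) / 409.6 = 0.1778 mg/L.
Travel time t = 4100 m / 0.56 m/s = 7321 s = 0.08474 d.
C = 0.1778·exp(−0.49·0.08474) = 0.1778·0.9593 = 0.1706 mg/L.

0.171 mg/L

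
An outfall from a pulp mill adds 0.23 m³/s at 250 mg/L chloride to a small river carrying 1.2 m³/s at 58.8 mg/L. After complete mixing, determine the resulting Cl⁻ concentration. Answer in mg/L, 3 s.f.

89.6 mg/L

Conservation of mass across the mixing zone: C = (0.23·250 + 1.2·58.8) / (0.23 + 1.2) = 128.1/1.43 = 89.55 mg/L.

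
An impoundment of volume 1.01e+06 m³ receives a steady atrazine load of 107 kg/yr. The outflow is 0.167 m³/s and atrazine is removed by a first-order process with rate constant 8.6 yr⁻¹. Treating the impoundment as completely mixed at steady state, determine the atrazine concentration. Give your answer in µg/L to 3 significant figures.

Outflow Q = 0.167 m³/s × 3.156e+07 s/yr = 5.27e+06 m³/yr.
Steady-state CSTR mass balance: W = Q·C + k·V·C, so C = W/(Q + kV).
Q + kV = 5.27e+06 + 8.6·1.01e+06 = 1.396e+07 m³/yr.
C = 107/1.396e+07 = 7.667e-06 kg/m³ = 0.007667 mg/L = 7.667 µg/L.

7.67 µg/L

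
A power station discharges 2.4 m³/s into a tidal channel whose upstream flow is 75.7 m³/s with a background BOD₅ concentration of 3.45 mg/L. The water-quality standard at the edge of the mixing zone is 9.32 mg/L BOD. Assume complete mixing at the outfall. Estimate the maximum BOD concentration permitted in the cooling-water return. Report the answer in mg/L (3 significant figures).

Mass balance: 9.32·78.1 = 2.4·Cₑ + 75.7·3.45.
Cₑ = (727.9 − 261.2) / 2.4 = 194.5 mg/L.

194 mg/L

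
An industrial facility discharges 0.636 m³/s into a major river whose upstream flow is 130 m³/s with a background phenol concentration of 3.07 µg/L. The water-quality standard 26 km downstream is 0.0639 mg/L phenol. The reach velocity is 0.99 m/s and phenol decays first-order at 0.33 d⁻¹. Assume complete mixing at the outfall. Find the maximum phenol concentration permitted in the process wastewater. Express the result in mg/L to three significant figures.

3.07 µg/L = 0.00307 mg/L.
Travel time to the compliance point: t = 2.6e+04/0.99 = 2.626e+04 s = 0.304 d; decay factor exp(−0.33·0.304) = 0.9046.
So the concentration just after mixing may be at most 0.0639/0.9046 = 0.07064 mg/L.
Mass balance: 0.07064·130.6 = 0.636·Cₑ + 130·0.00307.
Cₑ = (9.228 − 0.3991) / 0.636 = 13.88 mg/L.

13.9 mg/L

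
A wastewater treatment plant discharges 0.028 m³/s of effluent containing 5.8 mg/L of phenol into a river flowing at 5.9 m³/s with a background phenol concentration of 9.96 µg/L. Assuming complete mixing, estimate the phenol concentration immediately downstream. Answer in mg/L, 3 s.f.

9.96 µg/L = 0.00996 mg/L.
Conservation of mass across the mixing zone: C = (0.028·5.8 + 5.9·0.00996) / (0.028 + 5.9) = 0.2212/5.928 = 0.03731 mg/L.

0.0373 mg/L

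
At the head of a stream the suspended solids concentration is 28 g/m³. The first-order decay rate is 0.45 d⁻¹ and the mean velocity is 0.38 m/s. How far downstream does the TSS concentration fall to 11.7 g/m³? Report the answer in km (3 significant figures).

63.7 km

From C = C₀·e^(−kt), t = ln(C₀/C)/k = ln(28/11.7)/0.45 = 0.8726/0.45 = 1.939 d.
Distance = v·t = 0.38 m/s × 1.675e+05 s = 6.367e+04 m = 63.67 km.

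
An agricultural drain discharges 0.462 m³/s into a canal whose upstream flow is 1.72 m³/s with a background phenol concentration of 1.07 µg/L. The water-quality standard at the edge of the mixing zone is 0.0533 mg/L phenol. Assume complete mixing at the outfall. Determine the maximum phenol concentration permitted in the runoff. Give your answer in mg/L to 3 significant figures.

1.07 µg/L = 0.00107 mg/L.
Mass balance: 0.0533·2.182 = 0.462·Cₑ + 1.72·0.00107.
Cₑ = (0.1163 − 0.00184) / 0.462 = 0.2477 mg/L.

0.248 mg/L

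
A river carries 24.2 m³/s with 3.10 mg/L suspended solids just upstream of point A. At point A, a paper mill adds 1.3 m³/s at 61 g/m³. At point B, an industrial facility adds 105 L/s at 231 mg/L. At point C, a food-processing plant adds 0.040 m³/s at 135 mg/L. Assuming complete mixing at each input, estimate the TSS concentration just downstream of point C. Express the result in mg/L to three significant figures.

After input A: C = (24.2·3.1 + 1.3·61) / 25.5 = 6.052 mg/L.
105 L/s = 0.105 m³/s.
After input B: C = (25.5·6.052 + 0.105·231) / 25.61 = 6.974 mg/L.
After input C: C = (25.61·6.974 + 0.04·135) / 25.64 = 7.174 mg/L.

7.17 mg/L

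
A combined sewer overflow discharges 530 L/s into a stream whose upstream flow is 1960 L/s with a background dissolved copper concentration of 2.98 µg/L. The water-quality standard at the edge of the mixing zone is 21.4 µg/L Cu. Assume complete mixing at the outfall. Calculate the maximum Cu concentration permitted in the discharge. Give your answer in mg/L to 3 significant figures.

0.0895 mg/L

530 L/s = 0.53 m³/s.
1960 L/s = 1.96 m³/s.
2.98 µg/L = 0.00298 mg/L.
21.4 µg/L = 0.0214 mg/L.
Mass balance: 0.0214·2.49 = 0.53·Cₑ + 1.96·0.00298.
Cₑ = (0.05329 − 0.005841) / 0.53 = 0.08952 mg/L.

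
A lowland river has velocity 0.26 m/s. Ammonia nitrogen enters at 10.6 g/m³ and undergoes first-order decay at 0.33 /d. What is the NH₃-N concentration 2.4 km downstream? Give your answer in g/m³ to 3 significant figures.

10.2 g/m³

Travel time t = 2.4 km / 0.26 m/s = 2400/0.26 = 9231 s = 0.1068 d.
First-order decay: C = 10.6·exp(−0.33·0.1068) = 10.6·0.9654 = 10.23 g/m³.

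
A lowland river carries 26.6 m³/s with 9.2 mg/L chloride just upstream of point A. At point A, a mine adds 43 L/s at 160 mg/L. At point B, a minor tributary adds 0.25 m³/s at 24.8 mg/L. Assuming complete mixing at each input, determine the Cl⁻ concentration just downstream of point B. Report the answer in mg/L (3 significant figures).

9.59 mg/L

43 L/s = 0.043 m³/s.
After input A: C = (26.6·9.2 + 0.043·160) / 26.64 = 9.443 mg/L.
After input B: C = (26.64·9.443 + 0.25·24.8) / 26.89 = 9.586 mg/L.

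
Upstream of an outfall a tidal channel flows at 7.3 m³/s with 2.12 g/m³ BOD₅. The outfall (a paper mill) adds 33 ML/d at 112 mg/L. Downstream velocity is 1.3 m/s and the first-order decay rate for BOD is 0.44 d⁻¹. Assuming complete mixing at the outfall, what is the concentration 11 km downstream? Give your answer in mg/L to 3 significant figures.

33 ML/d = 0.3819 m³/s.
After complete mixing, C₀ = (0.3819·112 + 7.3·2.12) / 7.682 = 7.583 mg/L.
Travel time t = 1.1e+04 m / 1.3 m/s = 8462 s = 0.09793 d.
C = 7.583·exp(−0.44·0.09793) = 7.583·0.9578 = 7.263 mg/L.

7.26 mg/L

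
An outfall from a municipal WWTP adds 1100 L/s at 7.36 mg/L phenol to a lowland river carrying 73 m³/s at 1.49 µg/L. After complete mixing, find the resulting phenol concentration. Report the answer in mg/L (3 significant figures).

0.111 mg/L

1100 L/s = 1.1 m³/s.
1.49 µg/L = 0.00149 mg/L.
Flow-weighted mixing gives C = (1.1·7.36 + 73·0.00149) / (1.1 + 73) = 8.205/74.1 = 0.1107 mg/L.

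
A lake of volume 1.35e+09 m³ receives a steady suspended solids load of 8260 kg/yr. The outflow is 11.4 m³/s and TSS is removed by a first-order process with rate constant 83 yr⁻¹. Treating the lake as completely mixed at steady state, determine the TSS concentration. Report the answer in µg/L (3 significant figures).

Outflow Q = 11.4 m³/s × 3.156e+07 s/yr = 3.598e+08 m³/yr.
Steady-state CSTR mass balance: W = Q·C + k·V·C, so C = W/(Q + kV).
Q + kV = 3.598e+08 + 83·1.35e+09 = 1.124e+11 m³/yr.
C = 8260/1.124e+11 = 7.348e-08 kg/m³ = 7.348e-05 mg/L = 0.07348 µg/L.

0.0735 µg/L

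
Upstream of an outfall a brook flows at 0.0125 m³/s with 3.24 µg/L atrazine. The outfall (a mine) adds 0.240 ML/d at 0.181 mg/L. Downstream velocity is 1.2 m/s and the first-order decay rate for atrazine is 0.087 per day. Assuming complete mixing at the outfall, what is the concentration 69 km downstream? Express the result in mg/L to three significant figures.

0.0336 mg/L

0.240 ML/d = 0.002778 m³/s.
3.24 µg/L = 0.00324 mg/L.
After complete mixing, C₀ = (0.002778·0.181 + 0.0125·0.00324) / 0.01528 = 0.03556 mg/L.
Travel time t = 6.9e+04 m / 1.2 m/s = 5.75e+04 s = 0.6655 d.
C = 0.03556·exp(−0.087·0.6655) = 0.03556·0.9437 = 0.03356 mg/L.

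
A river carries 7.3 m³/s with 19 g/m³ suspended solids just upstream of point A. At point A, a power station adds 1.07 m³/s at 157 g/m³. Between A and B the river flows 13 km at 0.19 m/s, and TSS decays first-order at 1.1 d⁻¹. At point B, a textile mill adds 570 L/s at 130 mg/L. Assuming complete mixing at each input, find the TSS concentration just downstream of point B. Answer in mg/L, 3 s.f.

After input A: C = (7.3·19 + 1.07·157) / 8.37 = 36.64 mg/L.
Over the 13 km reach to input B (t = 6.842e+04 s = 0.7919 d), decay gives C = 36.64·exp(−1.1·0.7919) = 15.33 mg/L.
570 L/s = 0.57 m³/s.
After input B: C = (8.37·15.33 + 0.57·130) / 8.94 = 22.65 mg/L.

22.6 mg/L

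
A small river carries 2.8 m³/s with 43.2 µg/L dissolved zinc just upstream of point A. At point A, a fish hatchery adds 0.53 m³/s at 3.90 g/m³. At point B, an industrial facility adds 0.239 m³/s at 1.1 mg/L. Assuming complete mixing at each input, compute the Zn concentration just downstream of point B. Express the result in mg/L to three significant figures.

43.2 µg/L = 0.0432 mg/L.
After input A: C = (2.8·0.0432 + 0.53·3.9) / 3.33 = 0.657 mg/L.
After input B: C = (3.33·0.657 + 0.239·1.1) / 3.569 = 0.6867 mg/L.

0.687 mg/L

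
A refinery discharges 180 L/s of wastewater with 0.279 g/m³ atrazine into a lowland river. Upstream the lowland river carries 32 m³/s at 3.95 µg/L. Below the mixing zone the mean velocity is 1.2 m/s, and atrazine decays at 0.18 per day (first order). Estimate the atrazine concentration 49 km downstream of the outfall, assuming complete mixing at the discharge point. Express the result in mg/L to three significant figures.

180 L/s = 0.18 m³/s.
3.95 µg/L = 0.00395 mg/L.
After complete mixing, C₀ = (0.18·0.279 + 32·0.00395) / 32.18 = 0.005489 mg/L.
Travel time t = 4.9e+04 m / 1.2 m/s = 4.083e+04 s = 0.4726 d.
C = 0.005489·exp(−0.18·0.4726) = 0.005489·0.9184 = 0.005041 mg/L.

0.00504 mg/L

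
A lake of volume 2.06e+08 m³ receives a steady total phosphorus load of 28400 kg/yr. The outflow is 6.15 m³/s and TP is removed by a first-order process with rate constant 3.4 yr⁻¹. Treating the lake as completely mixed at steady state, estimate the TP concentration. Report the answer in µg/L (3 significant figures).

31.8 µg/L

Outflow Q = 6.15 m³/s × 3.156e+07 s/yr = 1.941e+08 m³/yr.
Steady-state CSTR mass balance: W = Q·C + k·V·C, so C = W/(Q + kV).
Q + kV = 1.941e+08 + 3.4·2.06e+08 = 8.945e+08 m³/yr.
C = 28400/8.945e+08 = 3.175e-05 kg/m³ = 0.03175 mg/L = 31.75 µg/L.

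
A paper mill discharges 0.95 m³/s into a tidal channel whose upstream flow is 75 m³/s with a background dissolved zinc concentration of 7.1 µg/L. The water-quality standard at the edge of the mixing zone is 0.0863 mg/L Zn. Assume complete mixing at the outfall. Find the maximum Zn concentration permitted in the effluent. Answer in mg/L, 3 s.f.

7.1 µg/L = 0.0071 mg/L.
Mass balance: 0.0863·75.95 = 0.95·Cₑ + 75·0.0071.
Cₑ = (6.554 − 0.5325) / 0.95 = 6.339 mg/L.

6.34 mg/L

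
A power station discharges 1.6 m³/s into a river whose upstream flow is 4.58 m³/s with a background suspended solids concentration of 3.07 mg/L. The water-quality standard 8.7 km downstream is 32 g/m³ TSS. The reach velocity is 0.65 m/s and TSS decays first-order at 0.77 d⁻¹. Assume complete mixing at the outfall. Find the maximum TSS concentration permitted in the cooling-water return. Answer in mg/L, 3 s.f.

Travel time to the compliance point: t = 8700/0.65 = 1.338e+04 s = 0.1549 d; decay factor exp(−0.77·0.1549) = 0.8876.
So the concentration just after mixing may be at most 32/0.8876 = 36.05 mg/L.
Mass balance: 36.05·6.18 = 1.6·Cₑ + 4.58·3.07.
Cₑ = (222.8 − 14.06) / 1.6 = 130.5 mg/L.

130 mg/L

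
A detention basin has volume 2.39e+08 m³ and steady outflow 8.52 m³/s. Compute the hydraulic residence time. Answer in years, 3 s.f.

0.889 yr

Q = 8.52 m³/s × 3.156e+07 s/yr = 2.689e+08 m³/yr.
Hydraulic residence time τ = V/Q = 2.39e+08/2.689e+08 = 0.8889 yr.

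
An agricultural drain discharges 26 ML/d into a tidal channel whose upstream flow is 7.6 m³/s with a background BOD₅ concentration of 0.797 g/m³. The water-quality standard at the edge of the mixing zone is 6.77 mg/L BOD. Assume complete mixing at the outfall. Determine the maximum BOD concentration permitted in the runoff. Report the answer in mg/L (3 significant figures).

158 mg/L

26 ML/d = 0.3009 m³/s.
Mass balance: 6.77·7.901 = 0.3009·Cₑ + 7.6·0.797.
Cₑ = (53.49 − 6.057) / 0.3009 = 157.6 mg/L.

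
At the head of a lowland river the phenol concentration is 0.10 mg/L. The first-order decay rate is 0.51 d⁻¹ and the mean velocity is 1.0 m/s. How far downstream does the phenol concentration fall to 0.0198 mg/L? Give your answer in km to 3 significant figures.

274 km

From C = C₀·e^(−kt), t = ln(C₀/C)/k = ln(0.10/0.0198)/0.51 = 1.619/0.51 = 3.175 d.
Distance = v·t = 1.0 m/s × 2.744e+05 s = 2.744e+05 m = 274.4 km.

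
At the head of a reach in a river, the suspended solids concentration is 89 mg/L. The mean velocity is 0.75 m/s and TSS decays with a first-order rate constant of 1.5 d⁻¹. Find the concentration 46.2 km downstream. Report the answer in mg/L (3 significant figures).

30.5 mg/L

Travel time t = 46.2 km / 0.75 m/s = 4.62e+04/0.75 = 6.16e+04 s = 0.713 d.
First-order decay: C = 89·exp(−1.5·0.713) = 89·0.3432 = 30.54 mg/L.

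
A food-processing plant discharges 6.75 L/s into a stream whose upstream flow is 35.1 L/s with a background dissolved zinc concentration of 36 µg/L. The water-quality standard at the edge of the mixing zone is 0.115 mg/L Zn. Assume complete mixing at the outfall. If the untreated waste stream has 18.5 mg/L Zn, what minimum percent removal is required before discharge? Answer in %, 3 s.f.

6.75 L/s = 0.00675 m³/s.
35.1 L/s = 0.0351 m³/s.
36 µg/L = 0.036 mg/L.
Mass balance: 0.115·0.04185 = 0.00675·Cₑ + 0.0351·0.036.
Cₑ = (0.004813 − 0.001264) / 0.00675 = 0.5258 mg/L.
Required removal = 1 − 0.5258/18.5 = 97.16 %.

97.2 %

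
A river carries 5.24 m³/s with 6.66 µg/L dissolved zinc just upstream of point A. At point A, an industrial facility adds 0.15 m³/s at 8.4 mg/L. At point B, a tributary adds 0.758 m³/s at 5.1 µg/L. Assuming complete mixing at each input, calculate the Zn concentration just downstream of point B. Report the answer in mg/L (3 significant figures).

6.66 µg/L = 0.00666 mg/L.
After input A: C = (5.24·0.00666 + 0.15·8.4) / 5.39 = 0.2402 mg/L.
5.1 µg/L = 0.0051 mg/L.
After input B: C = (5.39·0.2402 + 0.758·0.0051) / 6.148 = 0.2112 mg/L.

0.211 mg/L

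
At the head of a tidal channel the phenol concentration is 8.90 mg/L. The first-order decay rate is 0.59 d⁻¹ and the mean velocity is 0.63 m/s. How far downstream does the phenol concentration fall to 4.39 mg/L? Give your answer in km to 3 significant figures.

From C = C₀·e^(−kt), t = ln(C₀/C)/k = ln(8.90/4.39)/0.59 = 0.7067/0.59 = 1.198 d.
Distance = v·t = 0.63 m/s × 1.035e+05 s = 6.52e+04 m = 65.2 km.

65.2 km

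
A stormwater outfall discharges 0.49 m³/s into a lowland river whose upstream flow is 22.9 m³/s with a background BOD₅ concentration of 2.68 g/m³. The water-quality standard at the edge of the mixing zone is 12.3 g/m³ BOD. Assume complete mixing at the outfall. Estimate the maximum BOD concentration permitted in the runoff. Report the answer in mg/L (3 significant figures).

Mass balance: 12.3·23.39 = 0.49·Cₑ + 22.9·2.68.
Cₑ = (287.7 − 61.37) / 0.49 = 461.9 mg/L.

462 mg/L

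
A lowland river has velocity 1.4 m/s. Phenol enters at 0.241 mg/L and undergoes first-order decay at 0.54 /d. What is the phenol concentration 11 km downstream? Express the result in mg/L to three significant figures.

Travel time t = 11 km / 1.4 m/s = 1.1e+04/1.4 = 7857 s = 0.09094 d.
First-order decay: C = 0.241·exp(−0.54·0.09094) = 0.241·0.9521 = 0.2295 mg/L.

0.229 mg/L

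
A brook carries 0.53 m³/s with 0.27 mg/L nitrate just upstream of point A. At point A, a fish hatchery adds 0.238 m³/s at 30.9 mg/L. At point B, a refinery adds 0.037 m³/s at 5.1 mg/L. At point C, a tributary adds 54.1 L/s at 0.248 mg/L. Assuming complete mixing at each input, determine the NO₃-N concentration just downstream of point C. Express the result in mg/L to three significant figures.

8.96 mg/L

After input A: C = (0.53·0.27 + 0.238·30.9) / 0.768 = 9.762 mg/L.
After input B: C = (0.768·9.762 + 0.037·5.1) / 0.805 = 9.548 mg/L.
54.1 L/s = 0.0541 m³/s.
After input C: C = (0.805·9.548 + 0.0541·0.248) / 0.8591 = 8.962 mg/L.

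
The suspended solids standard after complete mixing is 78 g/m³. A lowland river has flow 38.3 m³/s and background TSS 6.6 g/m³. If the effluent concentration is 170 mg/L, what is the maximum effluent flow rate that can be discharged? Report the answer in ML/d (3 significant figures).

Mass balance at complete mixing: C_std·(Q_w + Q_r) = Q_w·C_e + Q_r·C_b.
Rearranging, Q_w = Q_r·(C_std − C_b)/(C_e − C_std) = 38.3·(78 − 6.6) / (170 − 78) = 29.72 m³/s.
= 2568 ML/d.

2570 ML/d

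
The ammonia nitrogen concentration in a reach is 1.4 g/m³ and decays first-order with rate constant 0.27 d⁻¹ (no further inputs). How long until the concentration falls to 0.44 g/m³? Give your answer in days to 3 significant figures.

4.29 d

t = ln(C₀/C)/k = ln(1.4/0.44)/0.27 = 1.157/0.27 = 4.287 d.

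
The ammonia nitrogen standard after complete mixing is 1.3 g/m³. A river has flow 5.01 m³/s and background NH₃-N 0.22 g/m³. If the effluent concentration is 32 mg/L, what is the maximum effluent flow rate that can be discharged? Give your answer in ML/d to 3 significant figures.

15.2 ML/d

Mass balance at complete mixing: C_std·(Q_w + Q_r) = Q_w·C_e + Q_r·C_b.
Rearranging, Q_w = Q_r·(C_std − C_b)/(C_e − C_std) = 5.01·(1.3 − 0.22) / (32 − 1.3) = 0.1762 m³/s.
= 15.23 ML/d.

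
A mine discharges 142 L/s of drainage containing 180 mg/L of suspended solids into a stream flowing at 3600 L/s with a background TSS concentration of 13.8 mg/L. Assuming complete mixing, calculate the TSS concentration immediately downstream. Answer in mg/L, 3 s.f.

142 L/s = 0.142 m³/s.
3600 L/s = 3.6 m³/s.
By mass balance at complete mixing, C = (0.142·180 + 3.6·13.8) / (0.142 + 3.6) = 75.24/3.742 = 20.11 mg/L.

20.1 mg/L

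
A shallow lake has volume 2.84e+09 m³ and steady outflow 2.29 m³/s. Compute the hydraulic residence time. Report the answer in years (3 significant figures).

39.3 yr

Q = 2.29 m³/s × 3.156e+07 s/yr = 7.227e+07 m³/yr.
Hydraulic residence time τ = V/Q = 2.84e+09/7.227e+07 = 39.3 yr.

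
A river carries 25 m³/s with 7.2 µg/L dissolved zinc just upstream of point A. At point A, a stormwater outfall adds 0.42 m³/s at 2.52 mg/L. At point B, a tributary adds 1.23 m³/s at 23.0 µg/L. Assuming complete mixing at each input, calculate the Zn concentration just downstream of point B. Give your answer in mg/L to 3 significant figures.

0.0475 mg/L

7.2 µg/L = 0.0072 mg/L.
After input A: C = (25·0.0072 + 0.42·2.52) / 25.42 = 0.04872 mg/L.
23.0 µg/L = 0.023 mg/L.
After input B: C = (25.42·0.04872 + 1.23·0.023) / 26.65 = 0.04753 mg/L.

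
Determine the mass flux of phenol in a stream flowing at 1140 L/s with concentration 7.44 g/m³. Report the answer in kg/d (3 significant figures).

733 kg/d

1140 L/s = 1.14 m³/s.
Mass flux = Q·C = 1.14 m³/s × 7.44 g/m³ = 8.482 g/s.
= 8.482 g/s × 86.4 = 732.8 kg/d.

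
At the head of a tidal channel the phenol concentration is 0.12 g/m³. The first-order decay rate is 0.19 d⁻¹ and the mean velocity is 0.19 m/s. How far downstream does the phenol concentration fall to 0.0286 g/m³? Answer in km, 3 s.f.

124 km

From C = C₀·e^(−kt), t = ln(C₀/C)/k = ln(0.12/0.0286)/0.19 = 1.434/0.19 = 7.548 d.
Distance = v·t = 0.19 m/s × 6.521e+05 s = 1.239e+05 m = 123.9 km.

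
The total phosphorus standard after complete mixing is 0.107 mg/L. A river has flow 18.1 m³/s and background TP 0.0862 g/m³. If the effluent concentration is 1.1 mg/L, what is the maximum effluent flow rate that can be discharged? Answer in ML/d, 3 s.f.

32.8 ML/d

Mass balance at complete mixing: C_std·(Q_w + Q_r) = Q_w·C_e + Q_r·C_b.
Rearranging, Q_w = Q_r·(C_std − C_b)/(C_e − C_std) = 18.1·(0.107 − 0.0862) / (1.1 − 0.107) = 0.3791 m³/s.
= 32.76 ML/d.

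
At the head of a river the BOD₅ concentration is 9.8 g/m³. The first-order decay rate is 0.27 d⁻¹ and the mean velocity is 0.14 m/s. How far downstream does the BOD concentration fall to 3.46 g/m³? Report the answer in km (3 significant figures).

46.6 km

From C = C₀·e^(−kt), t = ln(C₀/C)/k = ln(9.8/3.46)/0.27 = 1.041/0.27 = 3.856 d.
Distance = v·t = 0.14 m/s × 3.332e+05 s = 4.664e+04 m = 46.64 km.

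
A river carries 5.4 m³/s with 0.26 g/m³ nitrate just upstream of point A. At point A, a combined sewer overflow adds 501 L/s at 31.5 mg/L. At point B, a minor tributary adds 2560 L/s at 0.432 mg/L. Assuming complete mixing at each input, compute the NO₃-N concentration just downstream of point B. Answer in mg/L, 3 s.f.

501 L/s = 0.501 m³/s.
After input A: C = (5.4·0.26 + 0.501·31.5) / 5.901 = 2.912 mg/L.
2560 L/s = 2.56 m³/s.
After input B: C = (5.901·2.912 + 2.56·0.432) / 8.461 = 2.162 mg/L.

2.16 mg/L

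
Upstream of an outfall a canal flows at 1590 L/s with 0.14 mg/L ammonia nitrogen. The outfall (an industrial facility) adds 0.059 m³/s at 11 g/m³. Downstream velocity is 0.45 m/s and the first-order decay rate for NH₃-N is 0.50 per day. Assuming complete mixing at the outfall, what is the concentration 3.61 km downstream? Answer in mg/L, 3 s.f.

0.505 mg/L

1590 L/s = 1.59 m³/s.
After complete mixing, C₀ = (0.059·11 + 1.59·0.14) / 1.649 = 0.5286 mg/L.
Travel time t = 3610 m / 0.45 m/s = 8022 s = 0.09285 d.
C = 0.5286·exp(−0.50·0.09285) = 0.5286·0.9546 = 0.5046 mg/L.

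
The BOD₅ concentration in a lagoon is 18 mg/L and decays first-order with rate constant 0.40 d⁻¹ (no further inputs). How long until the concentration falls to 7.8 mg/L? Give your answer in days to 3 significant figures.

2.09 d

t = ln(C₀/C)/k = ln(18/7.8)/0.40 = 0.8362/0.40 = 2.091 d.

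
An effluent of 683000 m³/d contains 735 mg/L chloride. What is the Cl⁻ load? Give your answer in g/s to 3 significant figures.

5810 g/s

683000 m³/d = 7.905 m³/s.
Mass flux = Q·C = 7.905 m³/s × 735 g/m³ = 5810 g/s.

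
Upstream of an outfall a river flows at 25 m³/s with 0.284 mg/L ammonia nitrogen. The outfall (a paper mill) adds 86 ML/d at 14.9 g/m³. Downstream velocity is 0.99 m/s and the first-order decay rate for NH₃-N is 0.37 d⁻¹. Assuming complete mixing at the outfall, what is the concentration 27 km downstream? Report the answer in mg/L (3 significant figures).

0.751 mg/L

86 ML/d = 0.9954 m³/s.
After complete mixing, C₀ = (0.9954·14.9 + 25·0.284) / 26 = 0.8437 mg/L.
Travel time t = 2.7e+04 m / 0.99 m/s = 2.727e+04 s = 0.3157 d.
C = 0.8437·exp(−0.37·0.3157) = 0.8437·0.8898 = 0.7507 mg/L.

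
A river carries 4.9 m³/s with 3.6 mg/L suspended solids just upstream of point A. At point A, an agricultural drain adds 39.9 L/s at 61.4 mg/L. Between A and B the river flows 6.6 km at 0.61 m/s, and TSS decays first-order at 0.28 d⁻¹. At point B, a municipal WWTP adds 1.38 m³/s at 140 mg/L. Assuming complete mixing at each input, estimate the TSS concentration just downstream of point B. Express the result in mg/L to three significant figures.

39.9 L/s = 0.0399 m³/s.
After input A: C = (4.9·3.6 + 0.0399·61.4) / 4.94 = 4.067 mg/L.
Over the 6.6 km reach to input B (t = 1.082e+04 s = 0.1252 d), decay gives C = 4.067·exp(−0.28·0.1252) = 3.927 mg/L.
After input B: C = (4.94·3.927 + 1.38·140) / 6.32 = 33.64 mg/L.

33.6 mg/L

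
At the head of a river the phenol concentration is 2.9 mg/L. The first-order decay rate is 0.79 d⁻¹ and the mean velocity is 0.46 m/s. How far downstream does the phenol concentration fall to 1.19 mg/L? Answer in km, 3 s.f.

44.8 km

From C = C₀·e^(−kt), t = ln(C₀/C)/k = ln(2.9/1.19)/0.79 = 0.8908/0.79 = 1.128 d.
Distance = v·t = 0.46 m/s × 9.742e+04 s = 4.481e+04 m = 44.81 km.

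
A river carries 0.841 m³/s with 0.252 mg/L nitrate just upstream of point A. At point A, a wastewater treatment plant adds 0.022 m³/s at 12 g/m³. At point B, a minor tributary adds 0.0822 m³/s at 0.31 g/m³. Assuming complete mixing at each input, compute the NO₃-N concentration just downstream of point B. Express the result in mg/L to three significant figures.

0.530 mg/L

After input A: C = (0.841·0.252 + 0.022·12) / 0.863 = 0.5515 mg/L.
After input B: C = (0.863·0.5515 + 0.0822·0.31) / 0.9452 = 0.5305 mg/L.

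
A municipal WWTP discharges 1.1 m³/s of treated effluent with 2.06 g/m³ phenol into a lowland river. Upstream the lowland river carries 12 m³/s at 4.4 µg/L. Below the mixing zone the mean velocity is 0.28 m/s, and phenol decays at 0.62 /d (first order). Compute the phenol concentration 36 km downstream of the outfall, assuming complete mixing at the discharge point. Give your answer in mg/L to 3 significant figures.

0.0704 mg/L

4.4 µg/L = 0.0044 mg/L.
After complete mixing, C₀ = (1.1·2.06 + 12·0.0044) / 13.1 = 0.177 mg/L.
Travel time t = 3.6e+04 m / 0.28 m/s = 1.286e+05 s = 1.488 d.
C = 0.177·exp(−0.62·1.488) = 0.177·0.3975 = 0.07036 mg/L.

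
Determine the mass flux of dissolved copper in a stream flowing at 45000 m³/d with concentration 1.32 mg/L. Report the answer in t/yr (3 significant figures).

45000 m³/d = 0.5208 m³/s.
Mass flux = Q·C = 0.5208 m³/s × 1.32 g/m³ = 0.6875 g/s.
= 0.6875 g/s × 31.56 = 21.7 t/yr.

21.7 t/yr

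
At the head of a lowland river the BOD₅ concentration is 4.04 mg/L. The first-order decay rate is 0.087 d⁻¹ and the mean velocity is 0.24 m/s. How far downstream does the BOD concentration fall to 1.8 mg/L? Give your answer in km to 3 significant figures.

193 km

From C = C₀·e^(−kt), t = ln(C₀/C)/k = ln(4.04/1.8)/0.087 = 0.8085/0.087 = 9.293 d.
Distance = v·t = 0.24 m/s × 8.029e+05 s = 1.927e+05 m = 192.7 km.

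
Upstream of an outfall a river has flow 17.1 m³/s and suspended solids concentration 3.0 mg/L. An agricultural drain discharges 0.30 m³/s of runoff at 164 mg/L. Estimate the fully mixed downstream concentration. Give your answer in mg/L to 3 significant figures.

By mass balance at complete mixing, C = (0.3·164 + 17.1·3) / (0.3 + 17.1) = 100.5/17.4 = 5.776 mg/L.

5.78 mg/L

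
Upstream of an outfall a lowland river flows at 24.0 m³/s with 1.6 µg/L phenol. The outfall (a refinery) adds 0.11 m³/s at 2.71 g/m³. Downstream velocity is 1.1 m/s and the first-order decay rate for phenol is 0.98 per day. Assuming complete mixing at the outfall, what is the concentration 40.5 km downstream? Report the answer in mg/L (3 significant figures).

1.6 µg/L = 0.0016 mg/L.
After complete mixing, C₀ = (0.11·2.71 + 24·0.0016) / 24.11 = 0.01396 mg/L.
Travel time t = 4.05e+04 m / 1.1 m/s = 3.682e+04 s = 0.4261 d.
C = 0.01396·exp(−0.98·0.4261) = 0.01396·0.6586 = 0.009192 mg/L.

0.00919 mg/L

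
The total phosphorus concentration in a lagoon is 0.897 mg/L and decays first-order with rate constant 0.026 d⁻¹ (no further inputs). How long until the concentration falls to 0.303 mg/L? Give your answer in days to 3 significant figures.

41.7 d

t = ln(C₀/C)/k = ln(0.897/0.303)/0.026 = 1.085/0.026 = 41.74 d.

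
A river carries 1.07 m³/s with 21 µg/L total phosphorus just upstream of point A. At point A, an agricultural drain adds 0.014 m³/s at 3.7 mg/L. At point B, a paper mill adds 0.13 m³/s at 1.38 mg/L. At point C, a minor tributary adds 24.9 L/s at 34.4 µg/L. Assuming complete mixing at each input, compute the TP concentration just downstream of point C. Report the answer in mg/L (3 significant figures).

0.205 mg/L

21 µg/L = 0.021 mg/L.
After input A: C = (1.07·0.021 + 0.014·3.7) / 1.084 = 0.06851 mg/L.
After input B: C = (1.084·0.06851 + 0.13·1.38) / 1.214 = 0.209 mg/L.
24.9 L/s = 0.0249 m³/s.
34.4 µg/L = 0.0344 mg/L.
After input C: C = (1.214·0.209 + 0.0249·0.0344) / 1.239 = 0.2054 mg/L.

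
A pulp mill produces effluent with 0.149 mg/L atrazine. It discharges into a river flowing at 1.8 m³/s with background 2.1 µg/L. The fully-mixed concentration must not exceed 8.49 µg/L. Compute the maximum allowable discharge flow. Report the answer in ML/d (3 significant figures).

2.1 µg/L = 0.0021 mg/L.
8.49 µg/L = 0.00849 mg/L.
Mass balance at complete mixing: C_std·(Q_w + Q_r) = Q_w·C_e + Q_r·C_b.
Rearranging, Q_w = Q_r·(C_std − C_b)/(C_e − C_std) = 1.8·(0.00849 − 0.0021) / (0.149 − 0.00849) = 0.08186 m³/s.
= 7.073 ML/d.

7.07 ML/d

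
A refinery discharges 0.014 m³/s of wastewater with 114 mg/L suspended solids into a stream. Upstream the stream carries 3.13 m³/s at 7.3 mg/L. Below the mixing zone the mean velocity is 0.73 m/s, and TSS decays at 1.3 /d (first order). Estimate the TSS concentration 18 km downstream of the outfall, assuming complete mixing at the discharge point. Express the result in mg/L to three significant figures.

After complete mixing, C₀ = (0.014·114 + 3.13·7.3) / 3.144 = 7.775 mg/L.
Travel time t = 1.8e+04 m / 0.73 m/s = 2.466e+04 s = 0.2854 d.
C = 7.775·exp(−1.3·0.2854) = 7.775·0.69 = 5.365 mg/L.

5.37 mg/L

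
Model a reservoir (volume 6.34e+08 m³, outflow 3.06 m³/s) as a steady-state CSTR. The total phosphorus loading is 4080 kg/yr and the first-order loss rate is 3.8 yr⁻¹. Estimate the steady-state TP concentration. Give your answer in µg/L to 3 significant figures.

1.63 µg/L

Outflow Q = 3.06 m³/s × 3.156e+07 s/yr = 9.657e+07 m³/yr.
Steady-state CSTR mass balance: W = Q·C + k·V·C, so C = W/(Q + kV).
Q + kV = 9.657e+07 + 3.8·6.34e+08 = 2.506e+09 m³/yr.
C = 4080/2.506e+09 = 1.628e-06 kg/m³ = 0.001628 mg/L = 1.628 µg/L.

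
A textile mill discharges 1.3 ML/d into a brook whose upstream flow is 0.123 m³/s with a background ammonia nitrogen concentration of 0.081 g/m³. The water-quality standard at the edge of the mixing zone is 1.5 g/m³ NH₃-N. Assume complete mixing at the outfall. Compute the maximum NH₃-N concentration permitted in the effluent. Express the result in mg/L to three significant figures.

1.3 ML/d = 0.01505 m³/s.
Mass balance: 1.5·0.138 = 0.01505·Cₑ + 0.123·0.081.
Cₑ = (0.2071 − 0.009963) / 0.01505 = 13.1 mg/L.

13.1 mg/L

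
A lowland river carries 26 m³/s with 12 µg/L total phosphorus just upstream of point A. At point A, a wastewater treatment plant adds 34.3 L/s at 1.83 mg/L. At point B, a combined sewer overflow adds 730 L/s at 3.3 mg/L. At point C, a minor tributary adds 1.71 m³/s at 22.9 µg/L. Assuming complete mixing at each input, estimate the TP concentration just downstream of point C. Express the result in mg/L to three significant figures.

12 µg/L = 0.012 mg/L.
34.3 L/s = 0.0343 m³/s.
After input A: C = (26·0.012 + 0.0343·1.83) / 26.03 = 0.0144 mg/L.
730 L/s = 0.73 m³/s.
After input B: C = (26.03·0.0144 + 0.73·3.3) / 26.76 = 0.104 mg/L.
22.9 µg/L = 0.0229 mg/L.
After input C: C = (26.76·0.104 + 1.71·0.0229) / 28.47 = 0.09914 mg/L.

0.0991 mg/L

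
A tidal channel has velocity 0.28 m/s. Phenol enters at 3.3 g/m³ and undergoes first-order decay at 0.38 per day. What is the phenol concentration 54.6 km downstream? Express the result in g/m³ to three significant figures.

Travel time t = 54.6 km / 0.28 m/s = 5.46e+04/0.28 = 1.95e+05 s = 2.257 d.
First-order decay: C = 3.3·exp(−0.38·2.257) = 3.3·0.4242 = 1.4 g/m³.

1.40 g/m³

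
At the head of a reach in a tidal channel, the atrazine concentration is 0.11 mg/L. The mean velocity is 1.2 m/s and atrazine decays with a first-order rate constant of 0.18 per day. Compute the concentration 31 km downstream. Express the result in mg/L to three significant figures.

0.104 mg/L

Travel time t = 31 km / 1.2 m/s = 3.1e+04/1.2 = 2.583e+04 s = 0.299 d.
First-order decay: C = 0.11·exp(−0.18·0.299) = 0.11·0.9476 = 0.1042 mg/L.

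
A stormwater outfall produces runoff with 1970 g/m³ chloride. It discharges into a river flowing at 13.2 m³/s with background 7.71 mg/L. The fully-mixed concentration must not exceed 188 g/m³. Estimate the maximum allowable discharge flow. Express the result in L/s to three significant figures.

Mass balance at complete mixing: C_std·(Q_w + Q_r) = Q_w·C_e + Q_r·C_b.
Rearranging, Q_w = Q_r·(C_std − C_b)/(C_e − C_std) = 13.2·(188 − 7.71) / (1970 − 188) = 1.335 m³/s.
= 1335 L/s.

1340 L/s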